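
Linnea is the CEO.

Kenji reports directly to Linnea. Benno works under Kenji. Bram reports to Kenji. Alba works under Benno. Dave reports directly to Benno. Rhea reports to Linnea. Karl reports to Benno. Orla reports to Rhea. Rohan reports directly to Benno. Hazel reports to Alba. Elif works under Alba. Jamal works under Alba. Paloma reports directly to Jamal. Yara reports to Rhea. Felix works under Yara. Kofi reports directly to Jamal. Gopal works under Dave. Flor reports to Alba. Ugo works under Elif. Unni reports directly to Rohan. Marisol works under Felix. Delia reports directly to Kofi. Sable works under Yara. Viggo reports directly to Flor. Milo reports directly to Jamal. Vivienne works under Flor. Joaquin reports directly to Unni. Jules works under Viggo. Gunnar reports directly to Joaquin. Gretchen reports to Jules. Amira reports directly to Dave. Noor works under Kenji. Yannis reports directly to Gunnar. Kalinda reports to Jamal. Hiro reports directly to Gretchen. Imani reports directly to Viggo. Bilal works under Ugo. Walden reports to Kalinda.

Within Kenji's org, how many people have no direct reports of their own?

The people in Kenji's organization with no one reporting to them are Noor, Bram, Yannis, Karl, Amira, Gopal, Vivienne, Imani, Hiro, Walden, Milo, Delia, Paloma, Bilal, Hazel. That is 15.

15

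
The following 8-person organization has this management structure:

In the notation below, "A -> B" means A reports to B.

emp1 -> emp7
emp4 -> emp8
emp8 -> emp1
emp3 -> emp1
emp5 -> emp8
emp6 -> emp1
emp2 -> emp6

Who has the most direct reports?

emp1

Direct-report counts: emp7 has 1; emp1 has 3; emp6 has 1; emp8 has 2. The largest is 3, held by emp1.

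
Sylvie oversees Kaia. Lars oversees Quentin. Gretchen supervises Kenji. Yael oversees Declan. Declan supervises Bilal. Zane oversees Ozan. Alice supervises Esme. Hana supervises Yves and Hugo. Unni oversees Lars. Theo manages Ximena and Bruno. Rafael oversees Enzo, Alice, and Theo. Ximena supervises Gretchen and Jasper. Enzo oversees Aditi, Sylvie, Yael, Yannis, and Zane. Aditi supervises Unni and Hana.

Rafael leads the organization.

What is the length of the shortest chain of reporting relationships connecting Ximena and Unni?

5

Ximena is 2 levels below Rafael, and Unni is 3 levels below Rafael (their lowest common manager). The shortest path runs up from Ximena to Rafael and back down to Unni: 2 + 3 = 5 links.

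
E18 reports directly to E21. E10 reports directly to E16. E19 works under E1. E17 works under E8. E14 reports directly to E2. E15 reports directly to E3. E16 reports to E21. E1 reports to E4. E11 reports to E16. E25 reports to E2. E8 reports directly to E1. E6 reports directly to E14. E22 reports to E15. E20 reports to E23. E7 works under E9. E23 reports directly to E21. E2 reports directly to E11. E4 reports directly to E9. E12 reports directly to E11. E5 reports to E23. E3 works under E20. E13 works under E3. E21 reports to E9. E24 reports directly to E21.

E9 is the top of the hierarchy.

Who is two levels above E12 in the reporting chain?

E16

E12 reports to E11, and E11 reports to E16. So E12's skip-level manager is E16.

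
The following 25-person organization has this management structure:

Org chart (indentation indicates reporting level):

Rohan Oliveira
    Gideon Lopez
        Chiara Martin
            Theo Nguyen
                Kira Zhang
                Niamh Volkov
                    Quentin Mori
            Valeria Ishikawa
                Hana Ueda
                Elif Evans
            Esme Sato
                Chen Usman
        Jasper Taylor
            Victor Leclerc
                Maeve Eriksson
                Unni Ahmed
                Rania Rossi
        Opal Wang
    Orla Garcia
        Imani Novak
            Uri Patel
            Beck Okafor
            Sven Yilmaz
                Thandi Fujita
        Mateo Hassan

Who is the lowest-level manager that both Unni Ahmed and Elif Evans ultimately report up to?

Unni Ahmed's chain of managers is Victor Leclerc, Jasper Taylor, Gideon Lopez, Rohan Oliveira. Elif Evans's chain of managers is Valeria Ishikawa, Chiara Martin, Gideon Lopez, Rohan Oliveira. The first manager that appears in both chains is Gideon Lopez.

Gideon Lopez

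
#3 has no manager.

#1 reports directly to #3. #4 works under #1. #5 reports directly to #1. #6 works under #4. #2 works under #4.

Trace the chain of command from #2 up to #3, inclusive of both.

#2 reports to #4. #4 reports to #1. #1 reports to #3. #3 is at the top.

#2 -> #4 -> #1 -> #3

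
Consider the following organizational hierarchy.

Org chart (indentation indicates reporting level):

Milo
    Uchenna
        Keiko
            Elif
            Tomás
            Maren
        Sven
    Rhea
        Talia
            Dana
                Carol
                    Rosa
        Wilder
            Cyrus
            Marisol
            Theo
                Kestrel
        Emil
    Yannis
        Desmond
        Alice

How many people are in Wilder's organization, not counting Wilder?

4

Wilder directly manages Cyrus, Marisol, Theo. Cyrus has no reports. Marisol has no reports. Under Theo: Kestrel (1). So Wilder's organization is 3 direct reports plus everyone under them: 1 + 1 + 2 = 4.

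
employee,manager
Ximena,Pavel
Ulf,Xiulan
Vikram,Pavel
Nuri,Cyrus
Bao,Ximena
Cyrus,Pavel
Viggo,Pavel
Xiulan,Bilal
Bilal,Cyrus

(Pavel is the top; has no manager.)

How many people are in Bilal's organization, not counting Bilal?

2

Bilal directly manages Xiulan. Under Xiulan: Ulf (1). That's 2 in total.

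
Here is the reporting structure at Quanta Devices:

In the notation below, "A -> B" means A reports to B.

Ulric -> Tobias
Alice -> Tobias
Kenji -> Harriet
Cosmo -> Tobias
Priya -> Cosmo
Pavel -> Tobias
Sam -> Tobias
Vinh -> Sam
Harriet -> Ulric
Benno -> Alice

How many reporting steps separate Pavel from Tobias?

Chain from Pavel up to Tobias: Pavel → Tobias. That is 1 step up, so Pavel is 1 level below Tobias.

1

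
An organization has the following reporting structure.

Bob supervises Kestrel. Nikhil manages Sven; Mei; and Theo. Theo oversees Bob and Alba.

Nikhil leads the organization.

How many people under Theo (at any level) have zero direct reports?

The people in Theo's organization with no one reporting to them are Alba, Kestrel. That is 2.

2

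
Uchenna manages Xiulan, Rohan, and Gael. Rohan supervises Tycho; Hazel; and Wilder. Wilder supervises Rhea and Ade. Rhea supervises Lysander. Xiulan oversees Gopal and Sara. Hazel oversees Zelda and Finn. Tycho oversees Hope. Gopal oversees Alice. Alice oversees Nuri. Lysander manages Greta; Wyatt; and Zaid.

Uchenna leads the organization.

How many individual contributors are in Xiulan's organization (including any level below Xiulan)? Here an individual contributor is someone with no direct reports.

2

The people in Xiulan's organization with no one reporting to them are Sara, Nuri. That is 2.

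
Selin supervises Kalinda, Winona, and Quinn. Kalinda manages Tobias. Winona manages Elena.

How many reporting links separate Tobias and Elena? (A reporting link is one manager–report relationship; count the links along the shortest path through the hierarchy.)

4

Tobias is 2 levels below Selin, and Elena is 2 levels below Selin (their lowest common manager). The shortest path runs up from Tobias to Selin and back down to Elena: 2 + 2 = 4 links.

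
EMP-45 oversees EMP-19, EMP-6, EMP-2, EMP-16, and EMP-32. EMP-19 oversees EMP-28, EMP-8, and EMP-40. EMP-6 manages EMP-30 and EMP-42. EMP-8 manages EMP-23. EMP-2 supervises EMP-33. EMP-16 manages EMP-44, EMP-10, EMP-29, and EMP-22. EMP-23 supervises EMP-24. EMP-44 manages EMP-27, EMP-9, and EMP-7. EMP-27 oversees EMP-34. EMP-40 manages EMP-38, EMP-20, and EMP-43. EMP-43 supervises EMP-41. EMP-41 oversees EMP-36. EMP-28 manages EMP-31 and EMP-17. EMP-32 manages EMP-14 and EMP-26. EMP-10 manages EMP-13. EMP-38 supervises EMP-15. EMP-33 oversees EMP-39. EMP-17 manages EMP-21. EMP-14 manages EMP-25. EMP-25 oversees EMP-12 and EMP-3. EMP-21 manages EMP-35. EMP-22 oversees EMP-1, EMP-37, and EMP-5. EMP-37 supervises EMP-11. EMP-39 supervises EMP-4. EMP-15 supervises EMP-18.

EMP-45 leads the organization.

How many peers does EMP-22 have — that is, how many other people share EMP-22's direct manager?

EMP-22 reports to EMP-16. EMP-16's other direct reports are EMP-44, EMP-10, EMP-29 — 3 peers.

3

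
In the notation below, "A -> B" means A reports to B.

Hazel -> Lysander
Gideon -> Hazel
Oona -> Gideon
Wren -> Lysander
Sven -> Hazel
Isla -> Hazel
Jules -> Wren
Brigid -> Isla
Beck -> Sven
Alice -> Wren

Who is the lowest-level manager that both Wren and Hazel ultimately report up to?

Wren's chain of managers is Lysander. Hazel's chain of managers is Lysander. The first manager that appears in both chains is Lysander.

Lysander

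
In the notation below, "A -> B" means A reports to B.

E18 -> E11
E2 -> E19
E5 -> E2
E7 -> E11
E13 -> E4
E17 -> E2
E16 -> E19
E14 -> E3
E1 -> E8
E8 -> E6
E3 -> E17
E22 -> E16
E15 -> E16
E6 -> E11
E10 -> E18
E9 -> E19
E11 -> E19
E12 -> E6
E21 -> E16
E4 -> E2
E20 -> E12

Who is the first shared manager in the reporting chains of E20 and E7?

E20's chain of managers is E12, E6, E11, E19. E7's chain of managers is E11, E19. The first manager that appears in both chains is E11.

E11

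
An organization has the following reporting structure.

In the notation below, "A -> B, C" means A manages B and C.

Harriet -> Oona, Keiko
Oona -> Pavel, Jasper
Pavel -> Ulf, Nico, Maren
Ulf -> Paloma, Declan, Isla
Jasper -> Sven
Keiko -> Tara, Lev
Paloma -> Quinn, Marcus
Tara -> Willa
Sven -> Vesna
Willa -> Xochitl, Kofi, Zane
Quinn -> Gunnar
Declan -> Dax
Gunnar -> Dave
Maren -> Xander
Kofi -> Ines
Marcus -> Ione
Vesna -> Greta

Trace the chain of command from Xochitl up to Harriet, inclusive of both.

Xochitl -> Willa -> Tara -> Keiko -> Harriet

Xochitl reports to Willa. Willa reports to Tara. Tara reports to Keiko. Keiko reports to Harriet. Harriet is at the top.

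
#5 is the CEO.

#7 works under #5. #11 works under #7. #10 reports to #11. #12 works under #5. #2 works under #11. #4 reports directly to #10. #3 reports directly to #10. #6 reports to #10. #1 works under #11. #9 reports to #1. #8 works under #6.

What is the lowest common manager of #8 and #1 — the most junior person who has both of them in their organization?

#8's chain of managers is #6, #10, #11, #7, #5. #1's chain of managers is #11, #7, #5. The first manager that appears in both chains is #11.

#11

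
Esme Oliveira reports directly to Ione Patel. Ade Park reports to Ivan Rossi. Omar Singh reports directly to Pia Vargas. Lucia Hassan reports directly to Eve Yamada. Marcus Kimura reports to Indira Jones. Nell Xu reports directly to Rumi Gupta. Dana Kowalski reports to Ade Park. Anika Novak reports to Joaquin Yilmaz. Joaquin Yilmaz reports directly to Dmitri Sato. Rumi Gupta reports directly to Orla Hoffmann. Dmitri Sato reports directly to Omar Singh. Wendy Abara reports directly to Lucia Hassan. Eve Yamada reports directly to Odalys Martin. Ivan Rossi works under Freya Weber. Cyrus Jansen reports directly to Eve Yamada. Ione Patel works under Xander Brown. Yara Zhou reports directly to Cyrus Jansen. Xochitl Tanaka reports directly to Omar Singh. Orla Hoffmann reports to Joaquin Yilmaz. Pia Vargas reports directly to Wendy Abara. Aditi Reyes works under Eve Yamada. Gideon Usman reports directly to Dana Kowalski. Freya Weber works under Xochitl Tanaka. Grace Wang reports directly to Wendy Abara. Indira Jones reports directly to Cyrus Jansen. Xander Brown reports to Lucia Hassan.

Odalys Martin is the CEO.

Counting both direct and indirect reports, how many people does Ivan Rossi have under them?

3

Ivan Rossi directly manages Ade Park. Under Ade Park: Dana Kowalski, Gideon Usman (2). That's 3 in total.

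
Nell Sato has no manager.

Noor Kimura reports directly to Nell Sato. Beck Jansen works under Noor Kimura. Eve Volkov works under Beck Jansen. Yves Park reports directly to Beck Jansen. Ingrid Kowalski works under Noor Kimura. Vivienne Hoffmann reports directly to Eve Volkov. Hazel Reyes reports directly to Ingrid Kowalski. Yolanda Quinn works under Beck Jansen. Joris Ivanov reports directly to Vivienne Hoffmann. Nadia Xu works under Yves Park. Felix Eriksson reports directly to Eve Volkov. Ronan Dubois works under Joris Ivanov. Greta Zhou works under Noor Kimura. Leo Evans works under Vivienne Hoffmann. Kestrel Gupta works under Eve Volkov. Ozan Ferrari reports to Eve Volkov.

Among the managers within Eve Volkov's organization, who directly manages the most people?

Eve Volkov

Direct-report counts within Eve Volkov's organization: Eve Volkov has 4; Vivienne Hoffmann has 2; Joris Ivanov has 1. The largest is 4, held by Eve Volkov.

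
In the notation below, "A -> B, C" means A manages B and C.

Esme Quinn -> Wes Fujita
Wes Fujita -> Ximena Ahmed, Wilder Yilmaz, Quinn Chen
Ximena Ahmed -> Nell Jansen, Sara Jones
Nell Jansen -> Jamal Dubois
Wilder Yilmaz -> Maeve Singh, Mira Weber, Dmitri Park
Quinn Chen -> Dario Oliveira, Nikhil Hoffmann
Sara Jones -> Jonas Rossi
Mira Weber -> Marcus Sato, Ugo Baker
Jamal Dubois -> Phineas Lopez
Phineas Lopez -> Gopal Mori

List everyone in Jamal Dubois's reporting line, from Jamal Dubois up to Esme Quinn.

Jamal Dubois -> Nell Jansen -> Ximena Ahmed -> Wes Fujita -> Esme Quinn

Jamal Dubois reports to Nell Jansen. Nell Jansen reports to Ximena Ahmed. Ximena Ahmed reports to Wes Fujita. Wes Fujita reports to Esme Quinn. Esme Quinn is at the top.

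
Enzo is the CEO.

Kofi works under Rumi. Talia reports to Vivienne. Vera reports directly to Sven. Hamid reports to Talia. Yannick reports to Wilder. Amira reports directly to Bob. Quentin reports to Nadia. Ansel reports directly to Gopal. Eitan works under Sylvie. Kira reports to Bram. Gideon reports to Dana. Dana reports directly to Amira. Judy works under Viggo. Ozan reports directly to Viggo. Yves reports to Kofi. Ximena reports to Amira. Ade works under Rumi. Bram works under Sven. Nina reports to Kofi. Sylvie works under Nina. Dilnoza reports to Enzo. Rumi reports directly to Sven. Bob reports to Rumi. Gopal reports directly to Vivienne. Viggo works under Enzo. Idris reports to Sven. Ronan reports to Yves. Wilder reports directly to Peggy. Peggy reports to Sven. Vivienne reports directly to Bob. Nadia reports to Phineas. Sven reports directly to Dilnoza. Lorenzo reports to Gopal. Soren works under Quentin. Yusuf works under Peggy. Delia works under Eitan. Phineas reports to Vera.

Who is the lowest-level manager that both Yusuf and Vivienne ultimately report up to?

Sven

Yusuf's chain of managers is Peggy, Sven, Dilnoza, Enzo. Vivienne's chain of managers is Bob, Rumi, Sven, Dilnoza, Enzo. The first manager that appears in both chains is Sven.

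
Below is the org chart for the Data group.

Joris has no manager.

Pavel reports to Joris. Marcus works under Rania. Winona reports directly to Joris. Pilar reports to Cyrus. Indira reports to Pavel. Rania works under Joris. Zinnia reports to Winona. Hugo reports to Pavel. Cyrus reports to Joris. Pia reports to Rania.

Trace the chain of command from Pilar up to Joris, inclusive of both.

Pilar reports to Cyrus. Cyrus reports to Joris. Joris is at the top.

Pilar -> Cyrus -> Joris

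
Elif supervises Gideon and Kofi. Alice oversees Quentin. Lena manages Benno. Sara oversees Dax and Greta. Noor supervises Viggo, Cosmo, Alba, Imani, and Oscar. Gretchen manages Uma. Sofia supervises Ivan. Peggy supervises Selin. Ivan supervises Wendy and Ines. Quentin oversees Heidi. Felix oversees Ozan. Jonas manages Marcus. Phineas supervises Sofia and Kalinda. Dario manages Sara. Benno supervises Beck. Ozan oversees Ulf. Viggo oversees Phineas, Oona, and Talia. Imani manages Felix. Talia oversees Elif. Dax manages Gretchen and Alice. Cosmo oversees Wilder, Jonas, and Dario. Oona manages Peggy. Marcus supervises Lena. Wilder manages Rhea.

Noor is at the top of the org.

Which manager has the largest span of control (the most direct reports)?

Noor

Direct-report counts: Noor has 5; Imani has 1; Felix has 1; Ozan has 1; Cosmo has 3; Wilder has 1; Dario has 1; Sara has 2; Dax has 2; Alice has 1; Quentin has 1; Gretchen has 1; Jonas has 1; Marcus has 1; Lena has 1; Benno has 1; Viggo has 3; Oona has 1; Peggy has 1; Phineas has 2; Sofia has 1; Ivan has 2; Talia has 1; Elif has 2. The largest is 5, held by Noor.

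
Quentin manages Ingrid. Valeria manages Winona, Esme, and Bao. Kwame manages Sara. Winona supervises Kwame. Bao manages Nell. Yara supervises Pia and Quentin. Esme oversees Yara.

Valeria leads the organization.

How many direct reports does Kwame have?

1

Kwame directly manages Sara. That is 1 direct report.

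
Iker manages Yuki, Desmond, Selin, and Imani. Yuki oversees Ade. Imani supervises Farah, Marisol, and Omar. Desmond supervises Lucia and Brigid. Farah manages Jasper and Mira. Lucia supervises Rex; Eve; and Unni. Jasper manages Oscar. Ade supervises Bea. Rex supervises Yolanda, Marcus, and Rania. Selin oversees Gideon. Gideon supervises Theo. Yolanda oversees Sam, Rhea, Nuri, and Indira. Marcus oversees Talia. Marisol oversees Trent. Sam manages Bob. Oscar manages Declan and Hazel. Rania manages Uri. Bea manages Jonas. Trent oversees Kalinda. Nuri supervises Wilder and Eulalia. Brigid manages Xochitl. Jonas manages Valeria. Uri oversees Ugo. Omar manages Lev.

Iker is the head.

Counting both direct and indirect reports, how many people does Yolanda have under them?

Yolanda directly manages Sam, Rhea, Nuri, Indira. Under Sam: Bob (1). Rhea has no reports. Under Nuri: Eulalia, Wilder (2). Indira has no reports. So Yolanda's organization is 4 direct reports plus everyone under them: 2 + 1 + 3 + 1 = 7.

7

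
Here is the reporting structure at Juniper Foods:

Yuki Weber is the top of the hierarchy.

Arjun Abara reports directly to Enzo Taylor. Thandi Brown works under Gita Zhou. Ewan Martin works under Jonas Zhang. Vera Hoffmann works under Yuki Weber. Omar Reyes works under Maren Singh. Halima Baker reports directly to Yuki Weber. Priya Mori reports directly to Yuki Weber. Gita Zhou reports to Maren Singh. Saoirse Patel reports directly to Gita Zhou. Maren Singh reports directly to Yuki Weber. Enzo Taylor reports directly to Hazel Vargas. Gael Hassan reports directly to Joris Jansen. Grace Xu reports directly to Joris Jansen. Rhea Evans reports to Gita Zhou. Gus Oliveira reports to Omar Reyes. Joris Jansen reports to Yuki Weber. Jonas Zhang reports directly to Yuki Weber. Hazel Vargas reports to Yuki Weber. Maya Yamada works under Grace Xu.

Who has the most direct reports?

Yuki Weber

Direct-report counts: Yuki Weber has 7; Jonas Zhang has 1; Maren Singh has 2; Omar Reyes has 1; Gita Zhou has 3; Hazel Vargas has 1; Enzo Taylor has 1; Joris Jansen has 2; Grace Xu has 1. The largest is 7, held by Yuki Weber.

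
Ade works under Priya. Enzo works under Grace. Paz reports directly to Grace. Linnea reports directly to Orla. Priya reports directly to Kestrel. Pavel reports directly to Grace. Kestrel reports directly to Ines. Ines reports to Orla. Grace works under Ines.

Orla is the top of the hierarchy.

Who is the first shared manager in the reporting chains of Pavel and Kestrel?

Ines

Pavel's chain of managers is Grace, Ines, Orla. Kestrel's chain of managers is Ines, Orla. The first manager that appears in both chains is Ines.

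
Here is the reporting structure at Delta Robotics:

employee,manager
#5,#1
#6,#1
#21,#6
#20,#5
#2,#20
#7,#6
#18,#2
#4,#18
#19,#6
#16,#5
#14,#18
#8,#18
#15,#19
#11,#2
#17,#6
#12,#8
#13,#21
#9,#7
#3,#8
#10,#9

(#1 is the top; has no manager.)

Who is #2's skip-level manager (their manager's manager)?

#5

#2 reports to #20, and #20 reports to #5. So #2's skip-level manager is #5.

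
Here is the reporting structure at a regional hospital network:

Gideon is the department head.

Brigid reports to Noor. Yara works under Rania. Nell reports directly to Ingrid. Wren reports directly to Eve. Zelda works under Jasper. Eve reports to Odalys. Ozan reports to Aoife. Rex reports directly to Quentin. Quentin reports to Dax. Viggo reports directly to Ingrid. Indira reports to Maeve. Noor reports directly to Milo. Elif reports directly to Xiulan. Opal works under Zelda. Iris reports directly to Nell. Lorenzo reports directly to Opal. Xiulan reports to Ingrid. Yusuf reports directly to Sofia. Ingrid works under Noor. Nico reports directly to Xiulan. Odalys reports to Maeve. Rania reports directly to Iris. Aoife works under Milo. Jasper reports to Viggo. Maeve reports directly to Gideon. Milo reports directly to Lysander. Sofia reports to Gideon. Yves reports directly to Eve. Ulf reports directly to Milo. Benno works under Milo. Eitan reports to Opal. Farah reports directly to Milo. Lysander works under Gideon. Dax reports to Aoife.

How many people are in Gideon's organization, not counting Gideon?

34

Gideon directly manages Lysander, Maeve, Sofia. Under Lysander: Milo, Benno, Farah, Ulf, Aoife, Ozan, Dax, Quentin, Rex, Noor, Ingrid, Nell, Iris, Rania, Yara, Viggo, Jasper, Zelda, Opal, Eitan, Lorenzo, Xiulan, Nico, Elif, Brigid (25). Under Maeve: Odalys, Eve, Yves, Wren, Indira (5). Under Sofia: Yusuf (1). So Gideon's organization is 3 direct reports plus everyone under them: 26 + 6 + 2 = 34.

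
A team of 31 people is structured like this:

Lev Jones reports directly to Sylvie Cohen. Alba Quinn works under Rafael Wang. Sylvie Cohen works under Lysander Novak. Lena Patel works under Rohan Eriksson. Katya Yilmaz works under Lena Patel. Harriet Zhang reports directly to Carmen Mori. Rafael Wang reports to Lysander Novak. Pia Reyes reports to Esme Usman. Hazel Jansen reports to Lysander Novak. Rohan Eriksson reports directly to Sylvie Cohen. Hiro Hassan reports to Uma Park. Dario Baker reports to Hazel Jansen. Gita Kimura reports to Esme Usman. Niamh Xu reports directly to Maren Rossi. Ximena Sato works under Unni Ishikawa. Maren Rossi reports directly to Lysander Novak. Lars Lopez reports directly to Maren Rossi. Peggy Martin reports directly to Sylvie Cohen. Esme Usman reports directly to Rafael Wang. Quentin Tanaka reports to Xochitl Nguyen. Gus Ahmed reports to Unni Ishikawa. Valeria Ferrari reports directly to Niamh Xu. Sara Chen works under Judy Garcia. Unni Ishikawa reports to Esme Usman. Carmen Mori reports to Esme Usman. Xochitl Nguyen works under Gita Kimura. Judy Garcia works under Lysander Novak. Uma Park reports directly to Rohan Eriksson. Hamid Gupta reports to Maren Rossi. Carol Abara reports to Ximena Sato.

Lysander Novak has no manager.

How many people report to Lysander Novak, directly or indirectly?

Lysander Novak directly manages Sylvie Cohen, Rafael Wang, Judy Garcia, Hazel Jansen, Maren Rossi. Under Sylvie Cohen: Peggy Martin, Lev Jones, Rohan Eriksson, Uma Park, Hiro Hassan, Lena Patel, Katya Yilmaz (7). Under Rafael Wang: Alba Quinn, Esme Usman, Gita Kimura, Xochitl Nguyen, Quentin Tanaka, Carmen Mori, Harriet Zhang, Pia Reyes, Unni Ishikawa, Ximena Sato, Carol Abara, Gus Ahmed (12). Under Judy Garcia: Sara Chen (1). Under Hazel Jansen: Dario Baker (1). Under Maren Rossi: Hamid Gupta, Lars Lopez, Niamh Xu, Valeria Ferrari (4). So Lysander Novak's organization is 5 direct reports plus everyone under them: 8 + 13 + 2 + 2 + 5 = 30.

30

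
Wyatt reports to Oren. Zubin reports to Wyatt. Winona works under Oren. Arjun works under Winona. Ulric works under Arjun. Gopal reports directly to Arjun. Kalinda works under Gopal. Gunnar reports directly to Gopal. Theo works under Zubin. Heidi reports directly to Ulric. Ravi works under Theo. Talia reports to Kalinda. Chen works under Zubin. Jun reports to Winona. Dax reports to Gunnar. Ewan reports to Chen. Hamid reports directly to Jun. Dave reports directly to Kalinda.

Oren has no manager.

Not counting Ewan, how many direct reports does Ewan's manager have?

0

Ewan reports to Chen, and Chen has no other direct reports. Ewan has 0 peers.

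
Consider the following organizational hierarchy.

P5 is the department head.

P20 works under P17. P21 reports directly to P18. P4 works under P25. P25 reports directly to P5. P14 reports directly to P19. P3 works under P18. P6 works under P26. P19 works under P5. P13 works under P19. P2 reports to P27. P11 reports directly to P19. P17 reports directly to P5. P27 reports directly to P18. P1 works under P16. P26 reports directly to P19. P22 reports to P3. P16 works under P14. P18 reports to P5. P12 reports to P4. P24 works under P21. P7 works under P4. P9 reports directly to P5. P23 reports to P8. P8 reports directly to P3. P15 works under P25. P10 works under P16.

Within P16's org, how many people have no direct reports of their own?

2

The people in P16's organization with no one reporting to them are P1, P10. That is 2.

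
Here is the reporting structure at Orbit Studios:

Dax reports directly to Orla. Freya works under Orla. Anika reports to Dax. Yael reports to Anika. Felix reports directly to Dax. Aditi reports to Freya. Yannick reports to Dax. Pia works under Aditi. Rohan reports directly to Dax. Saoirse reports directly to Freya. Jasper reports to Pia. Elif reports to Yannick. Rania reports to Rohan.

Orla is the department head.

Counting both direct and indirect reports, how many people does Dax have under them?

Dax directly manages Anika, Felix, Yannick, Rohan. Under Anika: Yael (1). Felix has no reports. Under Yannick: Elif (1). Under Rohan: Rania (1). So Dax's organization is 4 direct reports plus everyone under them: 2 + 1 + 2 + 2 = 7.

7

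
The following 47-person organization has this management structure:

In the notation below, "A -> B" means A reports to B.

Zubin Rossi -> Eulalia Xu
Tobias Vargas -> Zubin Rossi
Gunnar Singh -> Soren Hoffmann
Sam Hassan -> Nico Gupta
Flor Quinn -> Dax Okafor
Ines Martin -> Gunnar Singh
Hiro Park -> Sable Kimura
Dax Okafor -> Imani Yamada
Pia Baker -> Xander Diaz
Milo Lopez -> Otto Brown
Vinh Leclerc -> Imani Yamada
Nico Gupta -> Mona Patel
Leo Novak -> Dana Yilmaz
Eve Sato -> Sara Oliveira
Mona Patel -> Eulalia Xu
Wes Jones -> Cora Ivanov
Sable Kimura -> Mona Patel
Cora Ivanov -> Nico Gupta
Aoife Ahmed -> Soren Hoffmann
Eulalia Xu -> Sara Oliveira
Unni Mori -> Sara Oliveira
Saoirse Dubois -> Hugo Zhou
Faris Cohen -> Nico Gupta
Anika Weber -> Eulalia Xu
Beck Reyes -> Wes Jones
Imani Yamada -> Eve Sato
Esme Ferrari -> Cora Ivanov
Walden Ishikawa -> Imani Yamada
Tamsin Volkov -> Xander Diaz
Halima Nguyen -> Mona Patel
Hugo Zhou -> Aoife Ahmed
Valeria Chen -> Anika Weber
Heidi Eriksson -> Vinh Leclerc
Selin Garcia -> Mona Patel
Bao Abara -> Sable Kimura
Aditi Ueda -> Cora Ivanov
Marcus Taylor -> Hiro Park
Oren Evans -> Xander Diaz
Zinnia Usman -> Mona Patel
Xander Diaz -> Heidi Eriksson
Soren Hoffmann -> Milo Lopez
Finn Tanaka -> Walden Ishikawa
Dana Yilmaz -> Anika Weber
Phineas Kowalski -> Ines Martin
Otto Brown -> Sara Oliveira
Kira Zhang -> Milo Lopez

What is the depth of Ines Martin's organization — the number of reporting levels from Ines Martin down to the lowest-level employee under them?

1

The longest chain under Ines Martin runs Ines Martin → Phineas Kowalski, which is 1 level below Ines Martin.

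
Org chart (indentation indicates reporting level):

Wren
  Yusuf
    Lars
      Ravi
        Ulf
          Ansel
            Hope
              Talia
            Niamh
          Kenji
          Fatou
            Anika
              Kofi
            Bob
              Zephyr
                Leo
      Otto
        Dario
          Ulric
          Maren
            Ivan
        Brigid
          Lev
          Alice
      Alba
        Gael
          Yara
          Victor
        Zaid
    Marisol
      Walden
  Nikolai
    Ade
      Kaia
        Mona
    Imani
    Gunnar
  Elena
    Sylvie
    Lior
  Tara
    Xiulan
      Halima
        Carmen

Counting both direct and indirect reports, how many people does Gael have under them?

Gael directly manages Yara, Victor. Yara has no reports. Victor has no reports. So Gael's organization is 2 direct reports plus everyone under them: 1 + 1 = 2.

2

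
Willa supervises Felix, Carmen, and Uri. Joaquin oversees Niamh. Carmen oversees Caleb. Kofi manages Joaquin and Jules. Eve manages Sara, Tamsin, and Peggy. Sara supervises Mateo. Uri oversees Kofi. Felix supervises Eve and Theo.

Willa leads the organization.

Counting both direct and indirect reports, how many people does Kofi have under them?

Kofi directly manages Jules, Joaquin. Jules has no reports. Under Joaquin: Niamh (1). So Kofi's organization is 2 direct reports plus everyone under them: 1 + 2 = 3.

3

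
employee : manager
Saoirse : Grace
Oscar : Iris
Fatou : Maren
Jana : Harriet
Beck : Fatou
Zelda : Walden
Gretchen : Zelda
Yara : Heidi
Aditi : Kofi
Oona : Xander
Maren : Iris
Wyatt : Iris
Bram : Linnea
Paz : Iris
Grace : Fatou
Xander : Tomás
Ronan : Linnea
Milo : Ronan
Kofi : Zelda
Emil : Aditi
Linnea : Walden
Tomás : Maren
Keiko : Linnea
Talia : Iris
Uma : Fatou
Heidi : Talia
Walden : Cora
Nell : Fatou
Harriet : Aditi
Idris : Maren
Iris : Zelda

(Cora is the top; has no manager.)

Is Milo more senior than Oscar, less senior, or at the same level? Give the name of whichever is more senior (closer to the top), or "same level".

Both Milo and Oscar are 4 levels below Cora.

same level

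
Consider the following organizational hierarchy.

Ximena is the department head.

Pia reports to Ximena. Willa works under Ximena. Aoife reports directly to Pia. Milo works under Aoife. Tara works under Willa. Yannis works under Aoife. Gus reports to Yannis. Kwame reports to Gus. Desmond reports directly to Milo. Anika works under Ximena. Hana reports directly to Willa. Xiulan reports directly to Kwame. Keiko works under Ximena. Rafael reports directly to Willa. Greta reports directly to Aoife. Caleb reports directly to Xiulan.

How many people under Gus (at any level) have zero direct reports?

The only person in Gus's organization with no one reporting to them is Caleb. That is 1.

1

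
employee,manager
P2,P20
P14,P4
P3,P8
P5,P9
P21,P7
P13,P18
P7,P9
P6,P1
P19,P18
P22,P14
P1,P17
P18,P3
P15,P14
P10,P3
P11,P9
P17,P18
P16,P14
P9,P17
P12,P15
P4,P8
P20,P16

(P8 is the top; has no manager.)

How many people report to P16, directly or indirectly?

P16 directly manages P20. Under P20: P2 (1). That's 2 in total.

2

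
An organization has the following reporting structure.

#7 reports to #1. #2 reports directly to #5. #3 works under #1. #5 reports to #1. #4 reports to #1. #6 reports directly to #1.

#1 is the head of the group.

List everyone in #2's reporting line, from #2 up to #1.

#2 reports to #5. #5 reports to #1. #1 is at the top.

#2 -> #5 -> #1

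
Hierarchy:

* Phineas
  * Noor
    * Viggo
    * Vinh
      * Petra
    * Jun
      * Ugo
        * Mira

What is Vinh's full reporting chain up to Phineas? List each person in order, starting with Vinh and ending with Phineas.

Vinh reports to Noor. Noor reports to Phineas. Phineas is at the top.

Vinh -> Noor -> Phineas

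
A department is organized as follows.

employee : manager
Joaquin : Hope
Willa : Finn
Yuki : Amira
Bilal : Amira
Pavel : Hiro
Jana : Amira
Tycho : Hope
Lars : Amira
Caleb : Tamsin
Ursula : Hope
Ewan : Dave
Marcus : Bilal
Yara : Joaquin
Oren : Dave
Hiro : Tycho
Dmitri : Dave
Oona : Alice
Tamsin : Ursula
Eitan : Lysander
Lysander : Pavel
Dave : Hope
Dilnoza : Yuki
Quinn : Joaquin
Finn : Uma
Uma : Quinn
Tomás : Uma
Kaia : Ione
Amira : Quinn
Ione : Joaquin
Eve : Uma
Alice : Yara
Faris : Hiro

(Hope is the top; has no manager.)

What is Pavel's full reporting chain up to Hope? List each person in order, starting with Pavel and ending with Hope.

Pavel -> Hiro -> Tycho -> Hope

Pavel reports to Hiro. Hiro reports to Tycho. Tycho reports to Hope. Hope is at the top.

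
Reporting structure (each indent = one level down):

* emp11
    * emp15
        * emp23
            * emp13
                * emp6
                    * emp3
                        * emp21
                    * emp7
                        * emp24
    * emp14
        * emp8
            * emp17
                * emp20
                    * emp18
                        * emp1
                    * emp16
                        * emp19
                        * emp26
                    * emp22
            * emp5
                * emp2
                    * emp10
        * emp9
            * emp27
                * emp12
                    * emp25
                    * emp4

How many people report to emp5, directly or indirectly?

emp5 directly manages emp2. Under emp2: emp10 (1). That's 2 in total.

2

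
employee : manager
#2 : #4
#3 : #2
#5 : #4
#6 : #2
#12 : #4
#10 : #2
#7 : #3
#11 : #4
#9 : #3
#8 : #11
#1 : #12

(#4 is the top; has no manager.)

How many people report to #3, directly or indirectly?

2

#3 directly manages #7, #9. #7 has no reports. #9 has no reports. So #3's organization is 2 direct reports plus everyone under them: 1 + 1 = 2.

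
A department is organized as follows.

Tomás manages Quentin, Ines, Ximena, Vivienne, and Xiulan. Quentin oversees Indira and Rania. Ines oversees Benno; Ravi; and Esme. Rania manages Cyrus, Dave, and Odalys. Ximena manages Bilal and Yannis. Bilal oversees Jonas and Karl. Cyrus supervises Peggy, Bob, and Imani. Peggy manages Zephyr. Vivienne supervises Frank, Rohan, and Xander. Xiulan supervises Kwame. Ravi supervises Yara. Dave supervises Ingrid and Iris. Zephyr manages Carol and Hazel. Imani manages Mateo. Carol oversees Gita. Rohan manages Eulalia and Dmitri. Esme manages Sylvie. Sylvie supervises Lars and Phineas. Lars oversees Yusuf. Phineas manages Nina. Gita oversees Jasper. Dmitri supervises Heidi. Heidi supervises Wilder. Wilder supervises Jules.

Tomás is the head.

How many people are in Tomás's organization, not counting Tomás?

Tomás directly manages Quentin, Ines, Ximena, Vivienne, Xiulan. Under Quentin: Indira, Rania, Odalys, Dave, Iris, Ingrid, Cyrus, Imani, Mateo, Bob, Peggy, Zephyr, Hazel, Carol, Gita, Jasper (16). Under Ines: Benno, Esme, Sylvie, Phineas, Nina, Lars, Yusuf, Ravi, Yara (9). Under Ximena: Yannis, Bilal, Jonas, Karl (4). Under Vivienne: Xander, Rohan, Dmitri, Heidi, Wilder, Jules, Eulalia, Frank (8). Under Xiulan: Kwame (1). So Tomás's organization is 5 direct reports plus everyone under them: 17 + 10 + 5 + 9 + 2 = 43.

43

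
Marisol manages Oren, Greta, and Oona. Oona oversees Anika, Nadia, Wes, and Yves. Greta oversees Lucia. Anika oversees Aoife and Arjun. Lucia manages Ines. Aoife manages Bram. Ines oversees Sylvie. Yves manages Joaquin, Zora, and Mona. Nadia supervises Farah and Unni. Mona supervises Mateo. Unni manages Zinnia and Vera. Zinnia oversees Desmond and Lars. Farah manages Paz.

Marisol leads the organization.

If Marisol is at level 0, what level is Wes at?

2

Chain from Wes up to Marisol: Wes → Oona → Marisol. That is 2 steps up, so Wes is 2 levels below Marisol.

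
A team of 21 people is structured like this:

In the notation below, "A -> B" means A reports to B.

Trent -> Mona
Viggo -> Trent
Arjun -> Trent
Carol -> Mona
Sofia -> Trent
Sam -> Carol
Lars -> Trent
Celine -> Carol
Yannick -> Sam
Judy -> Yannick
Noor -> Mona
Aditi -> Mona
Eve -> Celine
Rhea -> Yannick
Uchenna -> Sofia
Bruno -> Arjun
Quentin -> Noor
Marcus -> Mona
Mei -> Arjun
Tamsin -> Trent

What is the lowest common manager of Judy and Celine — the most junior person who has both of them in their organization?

Carol

Judy's chain of managers is Yannick, Sam, Carol, Mona. Celine's chain of managers is Carol, Mona. The first manager that appears in both chains is Carol.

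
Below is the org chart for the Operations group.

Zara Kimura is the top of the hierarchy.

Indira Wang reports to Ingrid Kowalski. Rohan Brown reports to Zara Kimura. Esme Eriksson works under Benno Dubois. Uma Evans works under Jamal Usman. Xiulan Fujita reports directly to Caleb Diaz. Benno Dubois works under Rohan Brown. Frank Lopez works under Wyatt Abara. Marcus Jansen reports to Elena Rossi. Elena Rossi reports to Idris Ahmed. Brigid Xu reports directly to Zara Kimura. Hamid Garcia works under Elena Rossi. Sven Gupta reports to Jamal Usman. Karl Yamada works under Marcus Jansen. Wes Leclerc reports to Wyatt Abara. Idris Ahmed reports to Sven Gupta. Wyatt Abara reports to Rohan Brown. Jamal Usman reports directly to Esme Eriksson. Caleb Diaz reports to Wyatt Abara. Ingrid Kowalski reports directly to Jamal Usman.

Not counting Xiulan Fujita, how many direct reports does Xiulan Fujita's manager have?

Xiulan Fujita reports to Caleb Diaz, and Caleb Diaz has no other direct reports. Xiulan Fujita has 0 peers.

0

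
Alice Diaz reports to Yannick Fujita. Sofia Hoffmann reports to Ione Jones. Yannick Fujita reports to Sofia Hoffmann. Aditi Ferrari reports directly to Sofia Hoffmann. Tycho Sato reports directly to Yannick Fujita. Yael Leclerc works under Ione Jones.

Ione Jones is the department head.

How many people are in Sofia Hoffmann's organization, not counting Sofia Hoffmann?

4

Sofia Hoffmann directly manages Yannick Fujita, Aditi Ferrari. Under Yannick Fujita: Alice Diaz, Tycho Sato (2). Aditi Ferrari has no reports. So Sofia Hoffmann's organization is 2 direct reports plus everyone under them: 3 + 1 = 4.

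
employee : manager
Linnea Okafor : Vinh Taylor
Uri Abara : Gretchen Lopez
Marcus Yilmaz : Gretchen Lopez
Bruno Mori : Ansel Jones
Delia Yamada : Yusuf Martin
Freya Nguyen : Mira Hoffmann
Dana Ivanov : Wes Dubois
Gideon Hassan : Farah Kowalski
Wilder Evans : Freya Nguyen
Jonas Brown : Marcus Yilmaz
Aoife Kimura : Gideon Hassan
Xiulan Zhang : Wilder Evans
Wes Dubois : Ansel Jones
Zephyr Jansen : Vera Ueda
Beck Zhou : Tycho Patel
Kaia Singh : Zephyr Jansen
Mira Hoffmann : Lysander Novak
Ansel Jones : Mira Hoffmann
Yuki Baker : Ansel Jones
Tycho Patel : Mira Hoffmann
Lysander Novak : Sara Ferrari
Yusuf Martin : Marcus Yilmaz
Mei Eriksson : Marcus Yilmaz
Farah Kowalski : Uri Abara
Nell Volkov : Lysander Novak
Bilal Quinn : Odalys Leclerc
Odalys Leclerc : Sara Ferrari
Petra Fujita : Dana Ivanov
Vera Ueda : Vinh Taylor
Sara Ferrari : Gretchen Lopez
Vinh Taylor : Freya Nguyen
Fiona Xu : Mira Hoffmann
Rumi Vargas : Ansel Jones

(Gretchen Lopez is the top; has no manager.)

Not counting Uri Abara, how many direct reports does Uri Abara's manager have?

Uri Abara reports to Gretchen Lopez. Gretchen Lopez's other direct reports are Sara Ferrari, Marcus Yilmaz — 2 peers.

2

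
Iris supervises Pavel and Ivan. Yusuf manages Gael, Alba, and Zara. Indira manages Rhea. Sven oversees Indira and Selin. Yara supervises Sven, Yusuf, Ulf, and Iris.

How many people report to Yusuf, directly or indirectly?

3

Yusuf directly manages Gael, Alba, Zara. Gael has no reports. Alba has no reports. Zara has no reports. So Yusuf's organization is 3 direct reports plus everyone under them: 1 + 1 + 1 = 3.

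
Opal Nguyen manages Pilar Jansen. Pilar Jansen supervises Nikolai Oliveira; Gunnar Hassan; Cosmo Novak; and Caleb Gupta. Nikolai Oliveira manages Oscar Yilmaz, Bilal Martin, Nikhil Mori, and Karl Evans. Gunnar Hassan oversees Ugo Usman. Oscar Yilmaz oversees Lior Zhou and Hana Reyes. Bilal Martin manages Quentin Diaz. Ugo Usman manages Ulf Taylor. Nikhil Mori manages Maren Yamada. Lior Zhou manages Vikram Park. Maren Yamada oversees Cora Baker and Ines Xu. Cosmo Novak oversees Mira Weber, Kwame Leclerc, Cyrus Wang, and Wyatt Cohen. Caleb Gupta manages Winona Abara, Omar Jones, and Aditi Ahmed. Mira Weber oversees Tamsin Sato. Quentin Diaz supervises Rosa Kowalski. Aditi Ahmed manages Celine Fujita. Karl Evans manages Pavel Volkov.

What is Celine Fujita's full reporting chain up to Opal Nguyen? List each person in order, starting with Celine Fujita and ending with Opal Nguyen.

Celine Fujita reports to Aditi Ahmed. Aditi Ahmed reports to Caleb Gupta. Caleb Gupta reports to Pilar Jansen. Pilar Jansen reports to Opal Nguyen. Opal Nguyen is at the top.

Celine Fujita -> Aditi Ahmed -> Caleb Gupta -> Pilar Jansen -> Opal Nguyen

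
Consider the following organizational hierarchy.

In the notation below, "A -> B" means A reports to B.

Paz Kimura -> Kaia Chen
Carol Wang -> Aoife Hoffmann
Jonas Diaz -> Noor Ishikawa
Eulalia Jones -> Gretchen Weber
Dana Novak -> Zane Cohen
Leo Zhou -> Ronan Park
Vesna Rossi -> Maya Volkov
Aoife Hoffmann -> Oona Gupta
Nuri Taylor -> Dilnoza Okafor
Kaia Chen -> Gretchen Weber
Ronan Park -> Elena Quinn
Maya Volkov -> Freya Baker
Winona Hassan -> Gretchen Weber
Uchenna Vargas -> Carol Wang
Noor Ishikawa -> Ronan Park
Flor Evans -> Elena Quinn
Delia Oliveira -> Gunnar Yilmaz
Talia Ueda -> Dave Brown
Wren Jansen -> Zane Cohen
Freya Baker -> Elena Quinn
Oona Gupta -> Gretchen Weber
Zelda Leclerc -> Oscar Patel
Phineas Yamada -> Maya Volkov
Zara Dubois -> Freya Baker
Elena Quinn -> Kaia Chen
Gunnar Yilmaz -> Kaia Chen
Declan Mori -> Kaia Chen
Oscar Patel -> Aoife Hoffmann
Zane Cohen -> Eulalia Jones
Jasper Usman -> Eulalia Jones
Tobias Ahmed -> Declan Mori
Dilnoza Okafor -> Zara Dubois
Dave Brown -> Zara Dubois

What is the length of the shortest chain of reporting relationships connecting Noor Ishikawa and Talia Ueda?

6

Noor Ishikawa is 2 levels below Elena Quinn, and Talia Ueda is 4 levels below Elena Quinn (their lowest common manager). The shortest path runs up from Noor Ishikawa to Elena Quinn and back down to Talia Ueda: 2 + 4 = 6 links.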